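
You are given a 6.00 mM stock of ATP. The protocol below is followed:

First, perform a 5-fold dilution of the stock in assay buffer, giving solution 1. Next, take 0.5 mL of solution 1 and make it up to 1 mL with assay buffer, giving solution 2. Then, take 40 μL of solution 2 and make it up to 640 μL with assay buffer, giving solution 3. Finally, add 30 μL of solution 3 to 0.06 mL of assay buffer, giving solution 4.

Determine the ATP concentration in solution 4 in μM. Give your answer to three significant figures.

12.5 μM

Step 1: 5-fold → factor 5
Step 2: 0.5 mL brought to 1 mL → factor 1/0.5 = 2
Step 3: 40 μL brought to 640 μL → factor 640/40 = 16
Step 4: 30 μL + 0.06 mL = 90 μL total → factor 90/30 = 3
Overall dilution factor = 5 × 2 × 16 × 3 = 480
Final = 6.00 mM / 480 = 0.01250 mM = 12.5 μM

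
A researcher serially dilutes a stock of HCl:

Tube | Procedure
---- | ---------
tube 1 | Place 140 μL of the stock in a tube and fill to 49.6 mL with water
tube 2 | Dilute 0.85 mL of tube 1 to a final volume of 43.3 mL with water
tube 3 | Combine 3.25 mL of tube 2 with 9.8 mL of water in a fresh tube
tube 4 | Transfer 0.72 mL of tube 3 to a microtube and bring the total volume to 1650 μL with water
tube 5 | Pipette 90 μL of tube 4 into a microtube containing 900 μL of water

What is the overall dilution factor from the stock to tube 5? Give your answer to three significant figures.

Step 1: 140 μL brought to 49.6 mL → factor 49600/140 = 354.29
Step 2: 0.85 mL brought to 43.3 mL → factor 43.3/0.85 = 50.941
Step 3: 3.25 mL + 9.8 mL = 13.05 mL total → factor 13.05/3.25 = 4.0154
Step 4: 0.72 mL brought to 1650 μL → factor 1.65/0.72 = 2.2917
Step 5: 90 μL + 900 μL = 990 μL total → factor 990/90 = 11
Overall dilution factor = 354.29 × 50.941 × 4.0154 × 2.2917 × 11 = 1.8268 × 10^6

1.83 × 10^6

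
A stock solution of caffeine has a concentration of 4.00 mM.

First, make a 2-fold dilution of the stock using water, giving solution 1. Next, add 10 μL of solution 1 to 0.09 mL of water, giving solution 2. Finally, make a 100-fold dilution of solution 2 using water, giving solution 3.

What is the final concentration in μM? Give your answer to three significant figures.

Step 1: 2-fold → factor 2
Step 2: 10 μL + 0.09 mL = 100 μL total → factor 100/10 = 10
Step 3: 100-fold → factor 100
Overall dilution factor = 2 × 10 × 100 = 2000
Final = 4.00 mM / 2000 = 0.002000 mM = 2.00 μM

2.00 μM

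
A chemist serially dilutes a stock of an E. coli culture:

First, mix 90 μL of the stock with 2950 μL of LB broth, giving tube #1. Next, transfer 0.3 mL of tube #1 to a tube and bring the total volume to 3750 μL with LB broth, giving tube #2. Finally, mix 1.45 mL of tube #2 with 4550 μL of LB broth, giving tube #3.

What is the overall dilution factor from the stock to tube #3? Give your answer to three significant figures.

1.75 × 10^3

Step 1: 90 μL + 2950 μL = 3040 μL total → factor 3040/90 = 33.778
Step 2: 0.3 mL brought to 3750 μL → factor 3.75/0.3 = 12.5
Step 3: 1.45 mL + 4550 μL = 6 mL total → factor 6/1.45 = 4.1379
Overall dilution factor = 33.778 × 12.5 × 4.1379 = 1747.1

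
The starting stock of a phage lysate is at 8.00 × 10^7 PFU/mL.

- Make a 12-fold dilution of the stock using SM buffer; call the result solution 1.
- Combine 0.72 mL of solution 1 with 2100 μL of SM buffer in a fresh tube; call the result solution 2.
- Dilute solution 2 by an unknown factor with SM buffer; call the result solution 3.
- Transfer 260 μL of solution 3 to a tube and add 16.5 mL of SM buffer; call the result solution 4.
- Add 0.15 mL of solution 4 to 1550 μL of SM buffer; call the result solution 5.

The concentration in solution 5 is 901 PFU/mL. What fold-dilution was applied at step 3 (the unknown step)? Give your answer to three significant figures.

Step 1: 12-fold → factor 12
Step 2: 0.72 mL + 2100 μL = 2.82 mL total → factor 2.82/0.72 = 3.9167
Step 3: unknown factor x
Step 4: 260 μL + 16.5 mL = 16760 μL total → factor 16760/260 = 64.462
Step 5: 0.15 mL + 1550 μL = 1.7 mL total → factor 1.7/0.15 = 11.333
Product of known-step factors = 34337
Overall factor = 8.00 × 10^7 PFU/mL / (901 PFU/mL) = 88790
x = 88790 / 34337 = 2.59

2.59-fold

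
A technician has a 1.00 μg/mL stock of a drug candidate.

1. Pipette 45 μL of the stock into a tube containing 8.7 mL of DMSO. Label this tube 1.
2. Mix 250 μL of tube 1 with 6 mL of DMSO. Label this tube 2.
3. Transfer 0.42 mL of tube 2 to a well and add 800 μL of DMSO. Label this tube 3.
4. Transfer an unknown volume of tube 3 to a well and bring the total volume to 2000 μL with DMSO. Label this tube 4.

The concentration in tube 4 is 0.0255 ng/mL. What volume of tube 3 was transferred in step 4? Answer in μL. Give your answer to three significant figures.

720 μL

Step 1: 45 μL + 8.7 mL = 8745 μL total → factor 8745/45 = 194.33
Step 2: 250 μL + 6 mL = 6250 μL total → factor 6250/250 = 25
Step 3: 0.42 mL + 800 μL = 1.22 mL total → factor 1.22/0.42 = 2.9048
Step 4: v brought to 2000 μL → factor = 2000 μL/v
Product of known-step factors = 14112
Overall factor = 1.00 μg/mL / (0.0255 ng/mL) = 39216
Step-4 factor = 39216 / 14112 = 2.7788
v = 2000 μL / 2.7788 = 720 μL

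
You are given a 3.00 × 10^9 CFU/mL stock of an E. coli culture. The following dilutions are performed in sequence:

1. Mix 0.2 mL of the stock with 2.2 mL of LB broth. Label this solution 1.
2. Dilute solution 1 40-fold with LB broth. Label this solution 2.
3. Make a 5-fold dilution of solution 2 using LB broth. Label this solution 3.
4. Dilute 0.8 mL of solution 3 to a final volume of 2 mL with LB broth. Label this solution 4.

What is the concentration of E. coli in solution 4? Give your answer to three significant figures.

Step 1: 0.2 mL + 2.2 mL = 2.4 mL total → factor 2.4/0.2 = 12
Step 2: 40-fold → factor 40
Step 3: 5-fold → factor 5
Step 4: 0.8 mL brought to 2 mL → factor 2/0.8 = 2.5
Overall dilution factor = 12 × 40 × 5 × 2.5 = 6000
Final = 3.00 × 10^9 CFU/mL / 6000 = 5.00 × 10^5 CFU/mL

5.00 × 10^5 CFU/mL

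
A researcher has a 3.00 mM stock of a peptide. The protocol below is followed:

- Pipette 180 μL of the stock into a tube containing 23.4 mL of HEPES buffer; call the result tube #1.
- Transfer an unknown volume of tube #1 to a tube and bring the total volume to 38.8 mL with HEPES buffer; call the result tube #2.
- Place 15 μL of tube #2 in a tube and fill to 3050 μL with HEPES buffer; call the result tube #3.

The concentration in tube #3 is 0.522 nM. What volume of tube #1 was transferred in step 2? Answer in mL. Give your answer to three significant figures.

0.180 mL

Step 1: 180 μL + 23.4 mL = 23580 μL total → factor 23580/180 = 131
Step 2: v brought to 38.8 mL → factor = 38.8 mL/v
Step 3: 15 μL brought to 3050 μL → factor 3050/15 = 203.33
Product of known-step factors = 26637
Overall factor = 3.00 mM / (0.522 nM) = 5.7471 × 10^6
Step-2 factor = 5.7471 × 10^6 / 26637 = 215.76
v = 38.8 mL / 215.76 = 0.180 mL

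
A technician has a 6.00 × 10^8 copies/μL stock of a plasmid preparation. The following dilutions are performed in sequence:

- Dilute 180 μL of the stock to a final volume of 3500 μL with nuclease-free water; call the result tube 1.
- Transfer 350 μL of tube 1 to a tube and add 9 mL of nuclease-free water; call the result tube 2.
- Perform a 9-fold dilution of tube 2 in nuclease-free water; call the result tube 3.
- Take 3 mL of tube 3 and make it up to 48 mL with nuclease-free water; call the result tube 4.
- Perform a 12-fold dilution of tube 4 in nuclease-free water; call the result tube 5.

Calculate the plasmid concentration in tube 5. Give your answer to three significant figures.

Step 1: 180 μL brought to 3500 μL → factor 3500/180 = 19.444
Step 2: 350 μL + 9 mL = 9350 μL total → factor 9350/350 = 26.714
Step 3: 9-fold → factor 9
Step 4: 3 mL brought to 48 mL → factor 48/3 = 16
Step 5: 12-fold → factor 12
Dilution factor through tube 5 = 19.444 × 26.714 × 9 × 16 × 12 = 8.976 × 10^5
[tube 5] = 6.00 × 10^8 copies/μL / 8.976 × 10^5 = 668 copies/μL

668 copies/μL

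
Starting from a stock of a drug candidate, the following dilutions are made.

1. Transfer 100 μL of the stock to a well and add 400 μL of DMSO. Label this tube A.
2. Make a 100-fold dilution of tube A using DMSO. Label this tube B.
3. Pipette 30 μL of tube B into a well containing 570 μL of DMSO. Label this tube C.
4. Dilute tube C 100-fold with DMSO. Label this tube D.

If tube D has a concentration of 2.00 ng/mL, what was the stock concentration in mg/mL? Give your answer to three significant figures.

Step 1: 100 μL + 400 μL = 500 μL total → factor 500/100 = 5
Step 2: 100-fold → factor 100
Step 3: 30 μL + 570 μL = 600 μL total → factor 600/30 = 20
Step 4: 100-fold → factor 100
Overall dilution factor = 5 × 100 × 20 × 100 = 1 × 10^6
Stock = 2.00 ng/mL × 1 × 10^6 = 2.000 × 10^6 ng/mL = 2.00 mg/mL

2.00 mg/mL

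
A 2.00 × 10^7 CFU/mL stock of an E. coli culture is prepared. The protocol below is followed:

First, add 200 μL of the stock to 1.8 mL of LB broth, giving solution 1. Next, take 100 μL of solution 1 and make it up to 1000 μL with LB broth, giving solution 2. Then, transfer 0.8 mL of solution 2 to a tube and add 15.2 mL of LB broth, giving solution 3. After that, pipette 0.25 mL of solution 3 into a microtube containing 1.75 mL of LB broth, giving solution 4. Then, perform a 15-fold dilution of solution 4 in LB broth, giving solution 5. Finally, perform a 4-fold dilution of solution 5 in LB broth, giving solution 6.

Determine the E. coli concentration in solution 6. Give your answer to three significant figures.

20.8 CFU/mL

Step 1: 200 μL + 1.8 mL = 2000 μL total → factor 2000/200 = 10
Step 2: 100 μL brought to 1000 μL → factor 1000/100 = 10
Step 3: 0.8 mL + 15.2 mL = 16 mL total → factor 16/0.8 = 20
Step 4: 0.25 mL + 1.75 mL = 2 mL total → factor 2/0.25 = 8
Step 5: 15-fold → factor 15
Step 6: 4-fold → factor 4
Overall dilution factor = 10 × 10 × 20 × 8 × 15 × 4 = 9.6 × 10^5
Final = 2.00 × 10^7 CFU/mL / 9.6 × 10^5 = 20.8 CFU/mL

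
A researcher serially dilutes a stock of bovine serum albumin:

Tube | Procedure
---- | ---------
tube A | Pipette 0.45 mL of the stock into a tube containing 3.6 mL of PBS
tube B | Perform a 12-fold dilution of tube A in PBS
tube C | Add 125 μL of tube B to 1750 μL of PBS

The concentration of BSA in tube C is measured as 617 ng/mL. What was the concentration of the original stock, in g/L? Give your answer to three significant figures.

1.00 g/L

Step 1: 0.45 mL + 3.6 mL = 4.05 mL total → factor 4.05/0.45 = 9
Step 2: 12-fold → factor 12
Step 3: 125 μL + 1750 μL = 1875 μL total → factor 1875/125 = 15
Overall dilution factor = 9 × 12 × 15 = 1620
Stock = 617 ng/mL × 1620 = 9.995 × 10^5 ng/mL = 1.00 g/L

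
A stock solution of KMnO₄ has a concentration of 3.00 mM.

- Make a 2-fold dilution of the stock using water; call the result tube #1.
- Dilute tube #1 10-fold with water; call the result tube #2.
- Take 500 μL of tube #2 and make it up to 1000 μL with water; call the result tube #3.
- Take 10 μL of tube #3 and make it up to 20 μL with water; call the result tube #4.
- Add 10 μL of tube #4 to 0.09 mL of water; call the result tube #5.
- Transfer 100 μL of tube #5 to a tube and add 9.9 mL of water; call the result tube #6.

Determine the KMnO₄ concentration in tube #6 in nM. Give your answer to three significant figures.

37.5 nM

Step 1: 2-fold → factor 2
Step 2: 10-fold → factor 10
Step 3: 500 μL brought to 1000 μL → factor 1000/500 = 2
Step 4: 10 μL brought to 20 μL → factor 20/10 = 2
Step 5: 10 μL + 0.09 mL = 100 μL total → factor 100/10 = 10
Step 6: 100 μL + 9.9 mL = 10000 μL total → factor 10000/100 = 100
Overall dilution factor = 2 × 10 × 2 × 2 × 10 × 100 = 80000
Final = 3.00 mM / 80000 = 3.750 × 10^-5 mM = 37.5 nM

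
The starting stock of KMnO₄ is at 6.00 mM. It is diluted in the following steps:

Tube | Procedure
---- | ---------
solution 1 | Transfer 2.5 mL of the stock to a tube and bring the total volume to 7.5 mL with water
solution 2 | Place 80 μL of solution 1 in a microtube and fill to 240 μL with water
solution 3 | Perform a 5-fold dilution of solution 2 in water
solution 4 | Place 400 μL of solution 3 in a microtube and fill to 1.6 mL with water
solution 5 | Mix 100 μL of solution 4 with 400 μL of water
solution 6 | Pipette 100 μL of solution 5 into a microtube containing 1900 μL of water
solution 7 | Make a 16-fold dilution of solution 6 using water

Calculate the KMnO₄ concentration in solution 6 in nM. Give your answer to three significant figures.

333 nM

Step 1: 2.5 mL brought to 7.5 mL → factor 7.5/2.5 = 3
Step 2: 80 μL brought to 240 μL → factor 240/80 = 3
Step 3: 5-fold → factor 5
Step 4: 400 μL brought to 1.6 mL → factor 1600/400 = 4
Step 5: 100 μL + 400 μL = 500 μL total → factor 500/100 = 5
Step 6: 100 μL + 1900 μL = 2000 μL total → factor 2000/100 = 20
Dilution factor through solution 6 = 3 × 3 × 5 × 4 × 5 × 20 = 18000
[solution 6] = 6.00 mM / 18000 = 0.0003333 mM = 333 nM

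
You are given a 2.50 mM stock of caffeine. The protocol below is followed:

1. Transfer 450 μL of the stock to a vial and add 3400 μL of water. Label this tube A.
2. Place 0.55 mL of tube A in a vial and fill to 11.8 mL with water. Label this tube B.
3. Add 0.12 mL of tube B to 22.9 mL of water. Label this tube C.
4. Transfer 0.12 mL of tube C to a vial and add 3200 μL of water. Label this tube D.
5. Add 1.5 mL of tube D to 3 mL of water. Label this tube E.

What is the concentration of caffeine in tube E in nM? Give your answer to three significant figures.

0.855 nM

Step 1: 450 μL + 3400 μL = 3850 μL total → factor 3850/450 = 8.5556
Step 2: 0.55 mL brought to 11.8 mL → factor 11.8/0.55 = 21.455
Step 3: 0.12 mL + 22.9 mL = 23.02 mL total → factor 23.02/0.12 = 191.83
Step 4: 0.12 mL + 3200 μL = 3.32 mL total → factor 3.32/0.12 = 27.667
Step 5: 1.5 mL + 3 mL = 4.5 mL total → factor 4.5/1.5 = 3
Overall dilution factor = 8.5556 × 21.455 × 191.83 × 27.667 × 3 = 2.9226 × 10^6
Final = 2.50 mM / 2.9226 × 10^6 = 8.554 × 10^-7 mM = 0.855 nM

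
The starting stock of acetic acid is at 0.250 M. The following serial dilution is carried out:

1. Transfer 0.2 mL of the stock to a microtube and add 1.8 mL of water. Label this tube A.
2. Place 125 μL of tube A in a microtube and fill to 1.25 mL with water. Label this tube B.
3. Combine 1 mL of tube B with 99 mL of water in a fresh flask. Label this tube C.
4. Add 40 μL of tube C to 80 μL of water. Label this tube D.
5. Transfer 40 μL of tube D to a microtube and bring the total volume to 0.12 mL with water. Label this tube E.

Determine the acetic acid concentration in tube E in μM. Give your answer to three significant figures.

Step 1: 0.2 mL + 1.8 mL = 2 mL total → factor 2/0.2 = 10
Step 2: 125 μL brought to 1.25 mL → factor 1250/125 = 10
Step 3: 1 mL + 99 mL = 100 mL total → factor 100/1 = 100
Step 4: 40 μL + 80 μL = 120 μL total → factor 120/40 = 3
Step 5: 40 μL brought to 0.12 mL → factor 120/40 = 3
Overall dilution factor = 10 × 10 × 100 × 3 × 3 = 90000
Final = 0.250 M / 90000 = 2.778 × 10^-6 M = 2.78 μM

2.78 μM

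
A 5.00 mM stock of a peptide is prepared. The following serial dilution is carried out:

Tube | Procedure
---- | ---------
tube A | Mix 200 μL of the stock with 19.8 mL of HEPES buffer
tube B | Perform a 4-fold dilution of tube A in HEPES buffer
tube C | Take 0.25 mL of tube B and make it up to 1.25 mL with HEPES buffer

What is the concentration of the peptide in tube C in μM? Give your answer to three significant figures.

Step 1: 200 μL + 19.8 mL = 20000 μL total → factor 20000/200 = 100
Step 2: 4-fold → factor 4
Step 3: 0.25 mL brought to 1.25 mL → factor 1.25/0.25 = 5
Overall dilution factor = 100 × 4 × 5 = 2000
Final = 5.00 mM / 2000 = 0.002500 mM = 2.50 μM

2.50 μM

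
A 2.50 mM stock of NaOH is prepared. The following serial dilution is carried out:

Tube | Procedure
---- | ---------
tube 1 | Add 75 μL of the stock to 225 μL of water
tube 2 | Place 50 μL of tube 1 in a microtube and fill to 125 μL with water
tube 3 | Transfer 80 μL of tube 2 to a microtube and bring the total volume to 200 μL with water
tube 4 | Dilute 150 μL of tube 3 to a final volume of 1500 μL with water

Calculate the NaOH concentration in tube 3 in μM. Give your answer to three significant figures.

100 μM

Step 1: 75 μL + 225 μL = 300 μL total → factor 300/75 = 4
Step 2: 50 μL brought to 125 μL → factor 125/50 = 2.5
Step 3: 80 μL brought to 200 μL → factor 200/80 = 2.5
Dilution factor through tube 3 = 4 × 2.5 × 2.5 = 25
[tube 3] = 2.50 mM / 25 = 0.1000 mM = 100 μM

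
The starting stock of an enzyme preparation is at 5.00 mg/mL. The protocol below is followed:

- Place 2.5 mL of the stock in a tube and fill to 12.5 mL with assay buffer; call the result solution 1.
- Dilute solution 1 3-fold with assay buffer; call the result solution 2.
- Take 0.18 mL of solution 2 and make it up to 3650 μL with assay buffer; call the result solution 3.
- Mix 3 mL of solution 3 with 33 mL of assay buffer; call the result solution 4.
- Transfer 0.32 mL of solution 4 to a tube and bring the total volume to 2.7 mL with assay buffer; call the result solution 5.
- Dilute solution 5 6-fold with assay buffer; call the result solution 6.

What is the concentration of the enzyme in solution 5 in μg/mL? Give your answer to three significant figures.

Step 1: 2.5 mL brought to 12.5 mL → factor 12.5/2.5 = 5
Step 2: 3-fold → factor 3
Step 3: 0.18 mL brought to 3650 μL → factor 3.65/0.18 = 20.278
Step 4: 3 mL + 33 mL = 36 mL total → factor 36/3 = 12
Step 5: 0.32 mL brought to 2.7 mL → factor 2.7/0.32 = 8.4375
Dilution factor through solution 5 = 5 × 3 × 20.278 × 12 × 8.4375 = 30797
[solution 5] = 5.00 mg/mL / 30797 = 0.0001624 mg/mL = 0.162 μg/mL

0.162 μg/mL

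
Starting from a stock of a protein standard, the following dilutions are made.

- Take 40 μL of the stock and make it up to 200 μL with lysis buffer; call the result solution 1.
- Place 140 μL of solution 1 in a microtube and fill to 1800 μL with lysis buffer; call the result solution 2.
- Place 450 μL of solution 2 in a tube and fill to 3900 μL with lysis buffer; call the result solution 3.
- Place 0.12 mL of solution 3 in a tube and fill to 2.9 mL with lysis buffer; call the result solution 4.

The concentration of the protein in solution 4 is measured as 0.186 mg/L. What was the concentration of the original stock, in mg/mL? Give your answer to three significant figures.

2.50 mg/mL

Step 1: 40 μL brought to 200 μL → factor 200/40 = 5
Step 2: 140 μL brought to 1800 μL → factor 1800/140 = 12.857
Step 3: 450 μL brought to 3900 μL → factor 3900/450 = 8.6667
Step 4: 0.12 mL brought to 2.9 mL → factor 2.9/0.12 = 24.167
Overall dilution factor = 5 × 12.857 × 8.6667 × 24.167 = 13464
Stock = 0.186 mg/L × 13464 = 2504 mg/L = 2.50 mg/mL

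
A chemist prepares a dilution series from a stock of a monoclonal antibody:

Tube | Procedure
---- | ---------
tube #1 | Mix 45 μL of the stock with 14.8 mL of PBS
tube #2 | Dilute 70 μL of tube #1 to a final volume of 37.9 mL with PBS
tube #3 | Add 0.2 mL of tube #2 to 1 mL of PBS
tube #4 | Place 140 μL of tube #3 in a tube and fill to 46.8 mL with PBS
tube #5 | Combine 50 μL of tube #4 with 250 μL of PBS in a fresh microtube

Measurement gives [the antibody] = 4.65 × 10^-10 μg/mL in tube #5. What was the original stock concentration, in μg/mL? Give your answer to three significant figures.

0.999 μg/mL

Step 1: 45 μL + 14.8 mL = 14845 μL total → factor 14845/45 = 329.89
Step 2: 70 μL brought to 37.9 mL → factor 37900/70 = 541.43
Step 3: 0.2 mL + 1 mL = 1.2 mL total → factor 1.2/0.2 = 6
Step 4: 140 μL brought to 46.8 mL → factor 46800/140 = 334.29
Step 5: 50 μL + 250 μL = 300 μL total → factor 300/50 = 6
Overall dilution factor = 329.89 × 541.43 × 6 × 334.29 × 6 = 2.1495 × 10^9
Stock = 4.65 × 10^-10 μg/mL × 2.1495 × 10^9 = 0.999 μg/mL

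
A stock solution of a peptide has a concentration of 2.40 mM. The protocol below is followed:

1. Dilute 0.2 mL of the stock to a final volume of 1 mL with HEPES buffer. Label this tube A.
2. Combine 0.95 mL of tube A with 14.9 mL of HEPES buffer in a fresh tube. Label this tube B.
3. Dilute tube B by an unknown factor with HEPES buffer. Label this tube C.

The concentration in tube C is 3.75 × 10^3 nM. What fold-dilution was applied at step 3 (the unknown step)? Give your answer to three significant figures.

Step 1: 0.2 mL brought to 1 mL → factor 1/0.2 = 5
Step 2: 0.95 mL + 14.9 mL = 15.85 mL total → factor 15.85/0.95 = 16.684
Step 3: unknown factor x
Product of known-step factors = 83.421
Overall factor = 2.40 mM / (3.75 × 10^3 nM) = 640
x = 640 / 83.421 = 7.67

7.67-fold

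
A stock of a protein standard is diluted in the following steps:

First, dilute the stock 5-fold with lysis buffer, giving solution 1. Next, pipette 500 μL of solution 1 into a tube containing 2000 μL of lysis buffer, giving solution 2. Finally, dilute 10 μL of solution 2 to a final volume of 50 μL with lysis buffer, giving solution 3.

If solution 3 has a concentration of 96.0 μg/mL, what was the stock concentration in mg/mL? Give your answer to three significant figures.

12.0 mg/mL

Step 1: 5-fold → factor 5
Step 2: 500 μL + 2000 μL = 2500 μL total → factor 2500/500 = 5
Step 3: 10 μL brought to 50 μL → factor 50/10 = 5
Overall dilution factor = 5 × 5 × 5 = 125
Stock = 96.0 μg/mL × 125 = 1.200 × 10^4 μg/mL = 12.0 mg/mL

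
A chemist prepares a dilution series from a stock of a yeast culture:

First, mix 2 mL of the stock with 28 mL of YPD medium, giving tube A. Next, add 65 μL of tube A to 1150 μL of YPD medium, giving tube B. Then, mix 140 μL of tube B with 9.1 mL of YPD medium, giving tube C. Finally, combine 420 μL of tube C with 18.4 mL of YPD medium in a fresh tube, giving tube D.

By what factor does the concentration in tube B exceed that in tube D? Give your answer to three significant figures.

2.96 × 10^3

Step 1: 2 mL + 28 mL = 30 mL total → factor 30/2 = 15
Step 2: 65 μL + 1150 μL = 1215 μL total → factor 1215/65 = 18.692
Step 3: 140 μL + 9.1 mL = 9240 μL total → factor 9240/140 = 66
Step 4: 420 μL + 18.4 mL = 18820 μL total → factor 18820/420 = 44.81
Dilution factor to tube B = 280.38; to tube D = 8.2922 × 10^5
[tube B]/[tube D] = (factor to tube D)/(factor to tube B) = 8.2922 × 10^5/280.38 = 2.96 × 10^3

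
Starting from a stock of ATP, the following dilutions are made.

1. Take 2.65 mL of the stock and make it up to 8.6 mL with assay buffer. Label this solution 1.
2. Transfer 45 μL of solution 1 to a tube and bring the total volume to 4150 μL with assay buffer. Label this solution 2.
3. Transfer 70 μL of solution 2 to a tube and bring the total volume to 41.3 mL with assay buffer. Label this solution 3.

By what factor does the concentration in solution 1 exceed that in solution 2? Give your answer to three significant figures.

92.2

Step 1: 2.65 mL brought to 8.6 mL → factor 8.6/2.65 = 3.2453
Step 2: 45 μL brought to 4150 μL → factor 4150/45 = 92.222
Dilution factor to solution 1 = 3.2453; to solution 2 = 299.29
[solution 1]/[solution 2] = (factor to solution 2)/(factor to solution 1) = 299.29/3.2453 = 92.2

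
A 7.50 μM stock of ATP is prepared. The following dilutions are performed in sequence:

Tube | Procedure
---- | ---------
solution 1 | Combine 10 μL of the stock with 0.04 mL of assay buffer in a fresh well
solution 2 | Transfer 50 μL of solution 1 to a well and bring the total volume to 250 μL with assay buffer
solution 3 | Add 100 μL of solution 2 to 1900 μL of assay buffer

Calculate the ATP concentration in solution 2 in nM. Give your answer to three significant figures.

Step 1: 10 μL + 0.04 mL = 50 μL total → factor 50/10 = 5
Step 2: 50 μL brought to 250 μL → factor 250/50 = 5
Dilution factor through solution 2 = 5 × 5 = 25
[solution 2] = 7.50 μM / 25 = 0.3000 μM = 300 nM

300 nM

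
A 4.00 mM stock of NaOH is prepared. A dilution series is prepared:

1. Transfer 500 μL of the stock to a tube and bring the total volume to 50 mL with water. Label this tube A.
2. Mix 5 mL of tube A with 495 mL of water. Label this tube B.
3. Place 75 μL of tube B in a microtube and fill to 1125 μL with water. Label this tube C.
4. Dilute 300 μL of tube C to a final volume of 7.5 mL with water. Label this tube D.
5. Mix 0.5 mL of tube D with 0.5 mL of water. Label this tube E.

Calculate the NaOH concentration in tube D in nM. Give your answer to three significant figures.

Step 1: 500 μL brought to 50 mL → factor 50000/500 = 100
Step 2: 5 mL + 495 mL = 500 mL total → factor 500/5 = 100
Step 3: 75 μL brought to 1125 μL → factor 1125/75 = 15
Step 4: 300 μL brought to 7.5 mL → factor 7500/300 = 25
Dilution factor through tube D = 100 × 100 × 15 × 25 = 3.75 × 10^6
[tube D] = 4.00 mM / 3.75 × 10^6 = 1.067 × 10^-6 mM = 1.07 nM

1.07 nM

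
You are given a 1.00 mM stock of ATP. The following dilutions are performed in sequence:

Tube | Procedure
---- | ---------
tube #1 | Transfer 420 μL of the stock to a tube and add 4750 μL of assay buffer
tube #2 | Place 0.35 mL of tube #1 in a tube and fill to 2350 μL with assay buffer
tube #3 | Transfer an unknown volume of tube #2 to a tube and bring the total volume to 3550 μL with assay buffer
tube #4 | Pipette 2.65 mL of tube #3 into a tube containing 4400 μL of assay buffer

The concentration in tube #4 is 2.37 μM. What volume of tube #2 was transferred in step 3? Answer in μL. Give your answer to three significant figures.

Step 1: 420 μL + 4750 μL = 5170 μL total → factor 5170/420 = 12.31
Step 2: 0.35 mL brought to 2350 μL → factor 2.35/0.35 = 6.7143
Step 3: v brought to 3550 μL → factor = 3550 μL/v
Step 4: 2.65 mL + 4400 μL = 7.05 mL total → factor 7.05/2.65 = 2.6604
Product of known-step factors = 219.88
Overall factor = 1.00 mM / (2.37 μM) = 421.94
Step-3 factor = 421.94 / 219.88 = 1.919
v = 3550 μL / 1.919 = 1.85 × 10^3 μL

1.85 × 10^3 μL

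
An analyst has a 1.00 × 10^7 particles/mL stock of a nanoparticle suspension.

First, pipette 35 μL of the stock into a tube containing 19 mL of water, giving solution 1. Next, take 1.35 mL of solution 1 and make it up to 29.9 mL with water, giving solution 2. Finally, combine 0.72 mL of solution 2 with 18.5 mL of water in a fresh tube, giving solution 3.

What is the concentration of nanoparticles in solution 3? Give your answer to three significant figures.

Step 1: 35 μL + 19 mL = 19035 μL total → factor 19035/35 = 543.86
Step 2: 1.35 mL brought to 29.9 mL → factor 29.9/1.35 = 22.148
Step 3: 0.72 mL + 18.5 mL = 19.22 mL total → factor 19.22/0.72 = 26.694
Overall dilution factor = 543.86 × 22.148 × 26.694 = 3.2155 × 10^5
Final = 1.00 × 10^7 particles/mL / 3.2155 × 10^5 = 31.1 particles/mL

31.1 particles/mL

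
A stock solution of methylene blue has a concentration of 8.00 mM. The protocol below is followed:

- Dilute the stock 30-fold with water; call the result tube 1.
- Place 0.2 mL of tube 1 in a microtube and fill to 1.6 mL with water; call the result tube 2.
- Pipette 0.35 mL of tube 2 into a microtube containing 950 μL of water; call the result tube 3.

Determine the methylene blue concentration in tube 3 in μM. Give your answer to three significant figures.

8.97 μM

Step 1: 30-fold → factor 30
Step 2: 0.2 mL brought to 1.6 mL → factor 1.6/0.2 = 8
Step 3: 0.35 mL + 950 μL = 1.3 mL total → factor 1.3/0.35 = 3.7143
Overall dilution factor = 30 × 8 × 3.7143 = 891.43
Final = 8.00 mM / 891.43 = 0.008974 mM = 8.97 μM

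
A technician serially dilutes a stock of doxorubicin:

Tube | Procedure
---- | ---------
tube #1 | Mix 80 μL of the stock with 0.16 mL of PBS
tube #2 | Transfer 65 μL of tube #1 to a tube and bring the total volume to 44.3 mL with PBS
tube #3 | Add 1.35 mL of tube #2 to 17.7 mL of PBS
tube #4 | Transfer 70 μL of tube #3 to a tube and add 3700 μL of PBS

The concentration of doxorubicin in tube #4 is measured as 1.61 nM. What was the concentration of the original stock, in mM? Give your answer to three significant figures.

Step 1: 80 μL + 0.16 mL = 240 μL total → factor 240/80 = 3
Step 2: 65 μL brought to 44.3 mL → factor 44300/65 = 681.54
Step 3: 1.35 mL + 17.7 mL = 19.05 mL total → factor 19.05/1.35 = 14.111
Step 4: 70 μL + 3700 μL = 3770 μL total → factor 3770/70 = 53.857
Overall dilution factor = 3 × 681.54 × 14.111 × 53.857 = 1.5539 × 10^6
Stock = 1.61 nM × 1.5539 × 10^6 = 2.502 × 10^6 nM = 2.50 mM

2.50 mM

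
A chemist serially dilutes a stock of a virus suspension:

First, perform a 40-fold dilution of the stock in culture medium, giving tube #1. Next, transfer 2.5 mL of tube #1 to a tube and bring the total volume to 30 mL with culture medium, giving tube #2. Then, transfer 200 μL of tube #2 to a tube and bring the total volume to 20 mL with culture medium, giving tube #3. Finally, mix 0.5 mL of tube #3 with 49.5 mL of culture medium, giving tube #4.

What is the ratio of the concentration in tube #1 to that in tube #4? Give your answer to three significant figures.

Step 1: 40-fold → factor 40
Step 2: 2.5 mL brought to 30 mL → factor 30/2.5 = 12
Step 3: 200 μL brought to 20 mL → factor 20000/200 = 100
Step 4: 0.5 mL + 49.5 mL = 50 mL total → factor 50/0.5 = 100
Dilution factor to tube #1 = 40; to tube #4 = 4.8 × 10^6
[tube #1]/[tube #4] = (factor to tube #4)/(factor to tube #1) = 4.8 × 10^6/40 = 1.20 × 10^5

1.20 × 10^5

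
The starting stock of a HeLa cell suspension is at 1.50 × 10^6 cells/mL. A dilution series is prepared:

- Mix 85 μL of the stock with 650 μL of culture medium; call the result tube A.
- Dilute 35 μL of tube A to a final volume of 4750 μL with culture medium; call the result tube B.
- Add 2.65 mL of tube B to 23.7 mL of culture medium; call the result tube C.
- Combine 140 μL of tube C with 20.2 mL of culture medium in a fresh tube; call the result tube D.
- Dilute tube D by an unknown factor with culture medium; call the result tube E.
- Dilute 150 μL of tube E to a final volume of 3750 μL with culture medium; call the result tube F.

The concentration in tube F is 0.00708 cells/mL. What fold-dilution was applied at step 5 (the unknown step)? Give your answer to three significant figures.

Step 1: 85 μL + 650 μL = 735 μL total → factor 735/85 = 8.6471
Step 2: 35 μL brought to 4750 μL → factor 4750/35 = 135.71
Step 3: 2.65 mL + 23.7 mL = 26.35 mL total → factor 26.35/2.65 = 9.9434
Step 4: 140 μL + 20.2 mL = 20340 μL total → factor 20340/140 = 145.29
Step 5: unknown factor x
Step 6: 150 μL brought to 3750 μL → factor 3750/150 = 25
Product of known-step factors = 4.2383 × 10^7
Overall factor = 1.50 × 10^6 cells/mL / (0.00708 cells/mL) = 2.1186 × 10^8
x = 2.1186 × 10^8 / 4.2383 × 10^7 = 5.00

5.00-fold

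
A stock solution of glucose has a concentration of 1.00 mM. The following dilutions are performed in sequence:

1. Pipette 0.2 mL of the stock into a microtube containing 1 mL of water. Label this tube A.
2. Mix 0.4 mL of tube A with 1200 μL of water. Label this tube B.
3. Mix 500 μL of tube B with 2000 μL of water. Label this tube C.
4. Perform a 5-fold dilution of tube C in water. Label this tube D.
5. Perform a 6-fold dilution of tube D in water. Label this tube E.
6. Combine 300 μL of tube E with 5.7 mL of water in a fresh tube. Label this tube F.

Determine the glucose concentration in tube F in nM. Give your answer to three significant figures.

Step 1: 0.2 mL + 1 mL = 1.2 mL total → factor 1.2/0.2 = 6
Step 2: 0.4 mL + 1200 μL = 1.6 mL total → factor 1.6/0.4 = 4
Step 3: 500 μL + 2000 μL = 2500 μL total → factor 2500/500 = 5
Step 4: 5-fold → factor 5
Step 5: 6-fold → factor 6
Step 6: 300 μL + 5.7 mL = 6000 μL total → factor 6000/300 = 20
Overall dilution factor = 6 × 4 × 5 × 5 × 6 × 20 = 72000
Final = 1.00 mM / 72000 = 1.389 × 10^-5 mM = 13.9 nM

13.9 nM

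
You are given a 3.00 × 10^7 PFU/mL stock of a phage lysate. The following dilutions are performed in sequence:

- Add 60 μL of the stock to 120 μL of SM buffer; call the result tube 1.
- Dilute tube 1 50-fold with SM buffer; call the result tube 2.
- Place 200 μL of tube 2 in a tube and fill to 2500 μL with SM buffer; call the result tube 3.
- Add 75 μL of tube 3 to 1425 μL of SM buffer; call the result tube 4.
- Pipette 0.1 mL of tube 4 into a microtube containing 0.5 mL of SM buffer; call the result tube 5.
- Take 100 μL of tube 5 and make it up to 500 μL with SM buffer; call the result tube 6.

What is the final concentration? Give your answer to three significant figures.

26.7 PFU/mL

Step 1: 60 μL + 120 μL = 180 μL total → factor 180/60 = 3
Step 2: 50-fold → factor 50
Step 3: 200 μL brought to 2500 μL → factor 2500/200 = 12.5
Step 4: 75 μL + 1425 μL = 1500 μL total → factor 1500/75 = 20
Step 5: 0.1 mL + 0.5 mL = 0.6 mL total → factor 0.6/0.1 = 6
Step 6: 100 μL brought to 500 μL → factor 500/100 = 5
Overall dilution factor = 3 × 50 × 12.5 × 20 × 6 × 5 = 1.125 × 10^6
Final = 3.00 × 10^7 PFU/mL / 1.125 × 10^6 = 26.7 PFU/mL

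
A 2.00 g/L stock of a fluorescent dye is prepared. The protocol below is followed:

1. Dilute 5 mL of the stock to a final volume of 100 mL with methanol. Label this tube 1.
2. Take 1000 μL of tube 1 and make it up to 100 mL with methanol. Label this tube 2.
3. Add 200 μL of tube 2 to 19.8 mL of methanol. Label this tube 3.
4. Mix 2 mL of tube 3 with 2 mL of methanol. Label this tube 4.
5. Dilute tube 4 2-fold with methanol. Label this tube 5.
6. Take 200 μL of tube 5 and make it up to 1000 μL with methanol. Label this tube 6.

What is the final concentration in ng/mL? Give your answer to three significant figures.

0.500 ng/mL

Step 1: 5 mL brought to 100 mL → factor 100/5 = 20
Step 2: 1000 μL brought to 100 mL → factor 1 × 10^5/1000 = 100
Step 3: 200 μL + 19.8 mL = 20000 μL total → factor 20000/200 = 100
Step 4: 2 mL + 2 mL = 4 mL total → factor 4/2 = 2
Step 5: 2-fold → factor 2
Step 6: 200 μL brought to 1000 μL → factor 1000/200 = 5
Overall dilution factor = 20 × 100 × 100 × 2 × 2 × 5 = 4 × 10^6
Final = 2.00 g/L / 4 × 10^6 = 5.000 × 10^-7 g/L = 0.500 ng/mL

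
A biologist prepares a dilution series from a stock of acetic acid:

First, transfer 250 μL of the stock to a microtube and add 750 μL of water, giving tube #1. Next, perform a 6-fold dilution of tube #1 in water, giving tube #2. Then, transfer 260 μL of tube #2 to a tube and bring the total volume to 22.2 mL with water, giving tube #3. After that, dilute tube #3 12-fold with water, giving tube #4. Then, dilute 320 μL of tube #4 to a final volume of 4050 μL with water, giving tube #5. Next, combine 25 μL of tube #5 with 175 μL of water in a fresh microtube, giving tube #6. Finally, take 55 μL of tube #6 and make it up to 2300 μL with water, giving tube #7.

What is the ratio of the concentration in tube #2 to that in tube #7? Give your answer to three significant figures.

Step 1: 250 μL + 750 μL = 1000 μL total → factor 1000/250 = 4
Step 2: 6-fold → factor 6
Step 3: 260 μL brought to 22.2 mL → factor 22200/260 = 85.385
Step 4: 12-fold → factor 12
Step 5: 320 μL brought to 4050 μL → factor 4050/320 = 12.656
Step 6: 25 μL + 175 μL = 200 μL total → factor 200/25 = 8
Step 7: 55 μL brought to 2300 μL → factor 2300/55 = 41.818
Dilution factor to tube #2 = 24; to tube #7 = 1.0412 × 10^8
[tube #2]/[tube #7] = (factor to tube #7)/(factor to tube #2) = 1.0412 × 10^8/24 = 4.34 × 10^6

4.34 × 10^6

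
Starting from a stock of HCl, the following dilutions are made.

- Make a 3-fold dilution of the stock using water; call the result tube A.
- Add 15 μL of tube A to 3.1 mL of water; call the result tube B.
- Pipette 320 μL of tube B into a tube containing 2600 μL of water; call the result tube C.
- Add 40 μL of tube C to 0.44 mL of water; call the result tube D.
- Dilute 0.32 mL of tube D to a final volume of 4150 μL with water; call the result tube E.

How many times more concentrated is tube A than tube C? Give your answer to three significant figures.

1.89 × 10^3

Step 1: 3-fold → factor 3
Step 2: 15 μL + 3.1 mL = 3115 μL total → factor 3115/15 = 207.67
Step 3: 320 μL + 2600 μL = 2920 μL total → factor 2920/320 = 9.125
Dilution factor to tube A = 3; to tube C = 5684.9
[tube A]/[tube C] = (factor to tube C)/(factor to tube A) = 5684.9/3 = 1.89 × 10^3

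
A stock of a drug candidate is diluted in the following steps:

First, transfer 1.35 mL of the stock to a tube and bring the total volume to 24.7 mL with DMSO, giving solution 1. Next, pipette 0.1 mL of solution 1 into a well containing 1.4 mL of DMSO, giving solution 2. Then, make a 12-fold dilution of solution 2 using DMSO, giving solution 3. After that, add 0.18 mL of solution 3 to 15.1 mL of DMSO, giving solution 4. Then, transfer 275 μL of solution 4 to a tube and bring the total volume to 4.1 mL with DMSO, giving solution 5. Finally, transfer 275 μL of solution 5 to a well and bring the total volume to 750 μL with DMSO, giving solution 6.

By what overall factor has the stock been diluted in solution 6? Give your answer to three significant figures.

Step 1: 1.35 mL brought to 24.7 mL → factor 24.7/1.35 = 18.296
Step 2: 0.1 mL + 1.4 mL = 1.5 mL total → factor 1.5/0.1 = 15
Step 3: 12-fold → factor 12
Step 4: 0.18 mL + 15.1 mL = 15.28 mL total → factor 15.28/0.18 = 84.889
Step 5: 275 μL brought to 4.1 mL → factor 4100/275 = 14.909
Step 6: 275 μL brought to 750 μL → factor 750/275 = 2.7273
Overall dilution factor = 18.296 × 15 × 12 × 84.889 × 14.909 × 2.7273 = 1.1368 × 10^7

1.14 × 10^7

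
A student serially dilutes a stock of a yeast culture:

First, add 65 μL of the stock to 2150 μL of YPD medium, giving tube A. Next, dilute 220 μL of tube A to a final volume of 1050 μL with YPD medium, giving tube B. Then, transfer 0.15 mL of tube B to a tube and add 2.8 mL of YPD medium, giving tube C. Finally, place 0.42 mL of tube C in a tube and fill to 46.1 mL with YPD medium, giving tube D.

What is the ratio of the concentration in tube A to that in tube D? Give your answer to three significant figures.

Step 1: 65 μL + 2150 μL = 2215 μL total → factor 2215/65 = 34.077
Step 2: 220 μL brought to 1050 μL → factor 1050/220 = 4.7727
Step 3: 0.15 mL + 2.8 mL = 2.95 mL total → factor 2.95/0.15 = 19.667
Step 4: 0.42 mL brought to 46.1 mL → factor 46.1/0.42 = 109.76
Dilution factor to tube A = 34.077; to tube D = 3.5108 × 10^5
[tube A]/[tube D] = (factor to tube D)/(factor to tube A) = 3.5108 × 10^5/34.077 = 1.03 × 10^4

1.03 × 10^4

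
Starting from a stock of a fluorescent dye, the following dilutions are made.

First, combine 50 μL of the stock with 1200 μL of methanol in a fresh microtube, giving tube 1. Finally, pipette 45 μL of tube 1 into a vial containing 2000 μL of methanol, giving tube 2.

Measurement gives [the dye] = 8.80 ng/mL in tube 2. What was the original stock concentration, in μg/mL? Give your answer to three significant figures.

Step 1: 50 μL + 1200 μL = 1250 μL total → factor 1250/50 = 25
Step 2: 45 μL + 2000 μL = 2045 μL total → factor 2045/45 = 45.444
Overall dilution factor = 25 × 45.444 = 1136.1
Stock = 8.80 ng/mL × 1136.1 = 9998 ng/mL = 10.0 μg/mL

10.0 μg/mL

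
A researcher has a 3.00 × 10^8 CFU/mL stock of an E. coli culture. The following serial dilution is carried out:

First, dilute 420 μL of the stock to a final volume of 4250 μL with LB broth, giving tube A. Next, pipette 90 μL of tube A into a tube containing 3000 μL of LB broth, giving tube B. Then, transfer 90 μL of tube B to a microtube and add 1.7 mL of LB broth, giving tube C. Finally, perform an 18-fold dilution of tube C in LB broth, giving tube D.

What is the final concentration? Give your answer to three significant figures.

2.41 × 10^3 CFU/mL

Step 1: 420 μL brought to 4250 μL → factor 4250/420 = 10.119
Step 2: 90 μL + 3000 μL = 3090 μL total → factor 3090/90 = 34.333
Step 3: 90 μL + 1.7 mL = 1790 μL total → factor 1790/90 = 19.889
Step 4: 18-fold → factor 18
Overall dilution factor = 10.119 × 34.333 × 19.889 × 18 = 1.2438 × 10^5
Final = 3.00 × 10^8 CFU/mL / 1.2438 × 10^5 = 2.41 × 10^3 CFU/mL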